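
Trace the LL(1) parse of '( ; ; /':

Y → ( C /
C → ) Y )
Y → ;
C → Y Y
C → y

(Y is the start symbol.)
Stack is shown with the top on the left.

Stack    Input      Action
--------------------------
Y $      ( ; ; / $  output Y → ( C /
( C / $  ( ; ; / $  match '('
C / $    ; ; / $    output C → Y Y
Y Y / $  ; ; / $    output Y → ;
; Y / $  ; ; / $    match ';'
Y / $    ; / $      output Y → ;
; / $    ; / $      match ';'
/ $      / $        match '/'
$        $          accept

The string is accepted.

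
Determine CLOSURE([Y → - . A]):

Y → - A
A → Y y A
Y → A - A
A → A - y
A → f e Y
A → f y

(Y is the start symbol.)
{ [A → . A - y], [A → . Y y A], [A → . f e Y], [A → . f y], [Y → - . A], [Y → . - A], [Y → . A - A] }

Start with: [Y → - . A]
  [Y → - . A] has the dot before A: add [A → . Y y A], [A → . A - y], [A → . f e Y], [A → . f y]
  [A → . Y y A] has the dot before Y: add [Y → . - A], [Y → . A - A]
No further items can be added.

CLOSURE = { [A → . A - y], [A → . Y y A], [A → . f e Y], [A → . f y], [Y → - . A], [Y → . - A], [Y → . A - A] }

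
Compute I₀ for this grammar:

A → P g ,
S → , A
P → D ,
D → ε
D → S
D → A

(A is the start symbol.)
{ [A → . P g ,], [A' → . A], [D → . A], [D → . S], [D → .], [P → . D ,], [S → . , A] }

First, augment the grammar with A' → A
I₀ = CLOSURE({ [A' → . A] }):
  [A' → . A] has the dot before A: add [A → . P g ,]
  [A → . P g ,] has the dot before P: add [P → . D ,]
  [P → . D ,] has the dot before D: add [D → .], [D → . S], [D → . A]
  [D → . S] has the dot before S: add [S → . , A]
No further items can be added.

I₀ = { [A → . P g ,], [A' → . A], [D → . A], [D → . S], [D → .], [P → . D ,], [S → . , A] }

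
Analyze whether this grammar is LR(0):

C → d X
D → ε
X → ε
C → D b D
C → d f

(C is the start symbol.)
No. Shift-reduce conflict between [D → .] and [C → . d X]

Augment with C' → C and build the canonical LR(0) collection (I0 = CLOSURE({[C' → . C]}), then GOTO on every symbol after a dot until no new states appear). It has 8 states:
  I0: { [C → . D b D], [C → . d X], [C → . d f], [C' → . C], [D → .] }  — shift, reduce
  I1: { [C' → C .] }  — accept
  I2: { [C → D . b D] }  — shift
  I3: { [C → d . X], [C → d . f], [X → .] }  — shift, reduce
  I4: { [C → d X .] }  — reduce
  I5: { [C → d f .] }  — reduce
  I6: { [C → D b . D], [D → .] }  — reduce
  I7: { [C → D b D .] }  — reduce

Conflict in state I0:
  Shift-reduce conflict between [D → .] and [C → . d X]
So the grammar is NOT LR(0).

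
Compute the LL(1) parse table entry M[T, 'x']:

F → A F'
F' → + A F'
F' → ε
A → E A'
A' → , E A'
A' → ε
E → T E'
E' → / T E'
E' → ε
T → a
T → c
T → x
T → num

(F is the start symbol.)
T → x

To find M[T, 'x'], we find productions for T where 'x' is in the predict set (PREDICT(N → α) = (FIRST(α) \ {ε}) ∪ (FOLLOW(N) if α ⇒* ε)).

T → a: PREDICT = { 'a' }
T → c: PREDICT = { 'c' }
T → x: PREDICT = { 'x' }
  'x' is in predict set, so this production goes in M[T, 'x']
T → num: PREDICT = { 'num' }

M[T, 'x'] = T → x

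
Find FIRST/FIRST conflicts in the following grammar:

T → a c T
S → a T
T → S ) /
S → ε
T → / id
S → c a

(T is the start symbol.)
Yes. T → a c T / T → S ')' '/' on { 'a' }

A FIRST/FIRST conflict occurs when two productions N → α and N → β for the same non-terminal have FIRST(α) ∩ FIRST(β) ≠ ∅ (with ε ∈ FIRST of a nullable right-hand side, so two nullable alternatives also conflict).

FIRST sets of the non-terminals at (or reachable through a nullable prefix from) the front of some alternative:
  FIRST(S) = { 'a', 'c', ε }

Productions for T:
  T → a c T: FIRST = { 'a' }
  T → S ) /: FIRST = { ')', 'a', 'c' }
  T → / id: FIRST = { '/' }
Productions for S:
  S → a T: FIRST = { 'a' }
  S → ε: FIRST = { ε }
  S → c a: FIRST = { 'c' }

Conflict for T: T → a c T and T → S ) /
  Overlap: { 'a' }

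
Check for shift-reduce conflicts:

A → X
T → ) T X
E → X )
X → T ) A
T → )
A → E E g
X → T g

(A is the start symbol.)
A shift-reduce conflict occurs when an LR(0) state has both:
  - a complete (reduce) item [A → α .] (dot at the end), and
  - a shift item [B → β . c γ] (dot before a terminal).

Augment with A' → A and build the canonical LR(0) collection (I0 = CLOSURE({[A' → . A]}), then GOTO on every symbol after a dot until no new states appear). It has 15 states:
  I0: { [A → . E E g], [A → . X], [A' → . A], [E → . X )], [T → . ) T X], [T → . )], [X → . T ) A], [X → . T g] }  — shift
  I1: { [T → ) . T X], [T → ) .], [T → . ) T X], [T → . )] }  — shift, reduce
  I2: { [A' → A .] }  — accept
  I3: { [A → E . E g], [E → . X )], [T → . ) T X], [T → . )], [X → . T ) A], [X → . T g] }  — shift
  I4: { [X → T . ) A], [X → T . g] }  — shift
  I5: { [A → X .], [E → X . )] }  — shift, reduce
  I6: { [E → X ) .] }  — reduce
  I7: { [A → . E E g], [A → . X], [E → . X )], [T → . ) T X], [T → . )], [X → . T ) A], [X → . T g], [X → T ) . A] }  — shift
  I8: { [X → T g .] }  — reduce
  I9: { [X → T ) A .] }  — reduce
  I10: { [A → E E . g] }  — shift
  I11: { [E → X . )] }  — shift
  I12: { [A → E E g .] }  — reduce
  I13: { [T → ) T . X], [T → . ) T X], [T → . )], [X → . T ) A], [X → . T g] }  — shift
  I14: { [T → ) T X .] }  — reduce

I1 contains reduce item [T → ) .] and shift items [T → . )], [T → . ) T X] — shift-reduce conflict.
I5 contains reduce item [A → X .] and shift item [E → X . )] — shift-reduce conflict.

Answer: Yes — I1: [T → ) .] vs [T → . )]; I5: [A → X .] vs [E → X . )]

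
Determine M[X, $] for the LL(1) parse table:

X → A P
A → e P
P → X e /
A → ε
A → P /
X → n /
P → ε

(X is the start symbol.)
X → A P

To find M[X, $], we find productions for X where $ is in the predict set (PREDICT(N → α) = (FIRST(α) \ {ε}) ∪ (FOLLOW(N) if α ⇒* ε)).

Relevant sets:
  FIRST(A) = { '/', 'e', 'n', ε }
  FIRST(P) = { '/', 'e', 'n', ε }
  FOLLOW(X) = { $, 'e' }

X → A P: PREDICT = { $, '/', 'e', 'n' }
  $ is in predict set, so this production goes in M[X, $]
X → n /: PREDICT = { 'n' }

M[X, $] = X → A P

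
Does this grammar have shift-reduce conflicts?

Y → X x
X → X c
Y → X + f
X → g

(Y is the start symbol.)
Augment with Y' → Y and build the canonical LR(0) collection (I0 = CLOSURE({[Y' → . Y]}), then GOTO on every symbol after a dot until no new states appear). It has 8 states:
  I0: { [X → . X c], [X → . g], [Y → . X + f], [Y → . X x], [Y' → . Y] }  — shift
  I1: { [X → X . c], [Y → X . + f], [Y → X . x] }  — shift
  I2: { [Y' → Y .] }  — accept
  I3: { [X → g .] }  — reduce
  I4: { [Y → X + . f] }  — shift
  I5: { [X → X c .] }  — reduce
  I6: { [Y → X x .] }  — reduce
  I7: { [Y → X + f .] }  — reduce

No state contains both a complete item and a shift item.

Answer: No shift-reduce conflicts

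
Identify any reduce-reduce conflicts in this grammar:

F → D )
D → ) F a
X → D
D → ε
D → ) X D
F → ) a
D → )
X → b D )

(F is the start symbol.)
A reduce-reduce conflict occurs when an LR(0) state has two complete items [A → α .] and [B → β .] — both call for a reduction, and with no lookahead the parser cannot choose between them.

Augment with F' → F and build the canonical LR(0) collection (I0 = CLOSURE({[F' → . F]}), then GOTO on every symbol after a dot until no new states appear). It has 15 states:
  I0: { [D → . ) F a], [D → . ) X D], [D → . )], [D → .], [F → . ) a], [F → . D )], [F' → . F] }  — shift, reduce
  I1: { [D → ) . F a], [D → ) . X D], [D → ) .], [D → . ) F a], [D → . ) X D], [D → . )], [D → .], [F → ) . a], [F → . ) a], [F → . D )], [X → . D], [X → . b D )] }  — shift, 2 reduces
  I2: { [F → D . )] }  — shift
  I3: { [F' → F .] }  — accept
  I4: { [F → D ) .] }  — reduce
  I5: { [F → D . )], [X → D .] }  — shift, reduce
  I6: { [D → ) F . a] }  — shift
  I7: { [D → ) X . D], [D → . ) F a], [D → . ) X D], [D → . )], [D → .] }  — shift, reduce
  I8: { [F → ) a .] }  — reduce
  I9: { [D → . ) F a], [D → . ) X D], [D → . )], [D → .], [X → b . D )] }  — shift, reduce
  I10: { [D → ) . F a], [D → ) . X D], [D → ) .], [D → . ) F a], [D → . ) X D], [D → . )], [D → .], [F → . ) a], [F → . D )], [X → . D], [X → . b D )] }  — shift, 2 reduces
  I11: { [X → b D . )] }  — shift
  I12: { [X → b D ) .] }  — reduce
  I13: { [D → ) X D .] }  — reduce
  I14: { [D → ) F a .] }  — reduce

I1 contains complete items [D → .], [D → ) .] — reduce-reduce conflict.
I10 contains complete items [D → .], [D → ) .] — reduce-reduce conflict.

Answer: Yes — I1: [D → .] vs [D → ) .]; I10: [D → .] vs [D → ) .]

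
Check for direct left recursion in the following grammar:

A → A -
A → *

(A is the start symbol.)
Yes, A is left-recursive

Direct left recursion occurs when N → N α for some non-terminal N (the right-hand side begins with the left-hand side itself).

A → A -: LEFT RECURSIVE (starts with A)
A → *: starts with '*'

The grammar has direct left recursion on: A.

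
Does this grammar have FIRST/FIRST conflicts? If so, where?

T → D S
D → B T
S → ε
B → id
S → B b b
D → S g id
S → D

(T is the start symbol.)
Yes. D → B T / D → S g id on { 'id' }; S → B b b / S → D on { 'id' }

FIRST sets of the non-terminals at (or reachable through a nullable prefix from) the front of some alternative:
  FIRST(B) = { 'id' }
  FIRST(S) = { 'g', 'id', ε }
  FIRST(D) = { 'g', 'id' }

Productions for D:
  D → B T: FIRST = { 'id' }
  D → S g id: FIRST = { 'g', 'id' }
Productions for S:
  S → ε: FIRST = { ε }
  S → B b b: FIRST = { 'id' }
  S → D: FIRST = { 'g', 'id' }
T, B have only one production, so no FIRST/FIRST conflict is possible there.

Conflict for D: D → B T and D → S g id
  Overlap: { 'id' }
Conflict for S: S → B b b and S → D
  Overlap: { 'id' }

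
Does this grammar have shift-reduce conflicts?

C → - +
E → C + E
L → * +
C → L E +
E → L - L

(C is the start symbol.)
No shift-reduce conflicts

A shift-reduce conflict occurs when an LR(0) state has both:
  - a complete (reduce) item [A → α .] (dot at the end), and
  - a shift item [B → β . c γ] (dot before a terminal).

Augment with C' → C and build the canonical LR(0) collection (I0 = CLOSURE({[C' → . C]}), then GOTO on every symbol after a dot until no new states appear). It has 15 states:
  I0: { [C → . - +], [C → . L E +], [C' → . C], [L → . * +] }  — shift
  I1: { [L → * . +] }  — shift
  I2: { [C → - . +] }  — shift
  I3: { [C' → C .] }  — accept
  I4: { [C → . - +], [C → . L E +], [C → L . E +], [E → . C + E], [E → . L - L], [L → . * +] }  — shift
  I5: { [E → C . + E] }  — shift
  I6: { [C → L E . +] }  — shift
  I7: { [C → . - +], [C → . L E +], [C → L . E +], [E → . C + E], [E → . L - L], [E → L . - L], [L → . * +] }  — shift
  I8: { [C → - . +], [E → L - . L], [L → . * +] }  — shift
  I9: { [C → - + .] }  — reduce
  I10: { [E → L - L .] }  — reduce
  I11: { [C → L E + .] }  — reduce
  I12: { [C → . - +], [C → . L E +], [E → . C + E], [E → . L - L], [E → C + . E], [L → . * +] }  — shift
  I13: { [E → C + E .] }  — reduce
  I14: { [L → * + .] }  — reduce

No state contains both a complete item and a shift item.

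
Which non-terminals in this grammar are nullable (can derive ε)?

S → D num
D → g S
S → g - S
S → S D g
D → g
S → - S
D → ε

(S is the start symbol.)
A non-terminal is nullable if it can derive ε (the empty string): either it has an ε-production, or it has a production whose right-hand side consists entirely of nullable non-terminals.

ε-productions: D → ε
So D is immediately nullable.
No further non-terminal can be added: every production for the remaining non-terminals contains a terminal or a non-nullable non-terminal.
Nullable = { 'D' }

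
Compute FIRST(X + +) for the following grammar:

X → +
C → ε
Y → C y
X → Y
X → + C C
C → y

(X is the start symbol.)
FIRST sets of the non-terminals involved (from the grammar, by fixed-point iteration):
  FIRST(X) = { '+', 'y' }

To compute FIRST(X + +), process the symbols left to right:
Symbol X is a non-terminal. Add FIRST(X) \ {ε} = { '+', 'y' }
X is not nullable (ε ∉ FIRST(X)), so stop here.
FIRST(X + +) = { '+', 'y' }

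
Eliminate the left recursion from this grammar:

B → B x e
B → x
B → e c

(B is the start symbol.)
B → x B'
B → e c B'
B' → x e B'
B' → ε

B is directly left-recursive. The standard transformation for
  A → A α₁ | ... | A α_m | β₁ | ... | β_n
is
  A  → β₁ A' | ... | β_n A'
  A' → α₁ A' | ... | α_m A' | ε

B → x becomes B → x B'
B → e c becomes B → e c B'
B → B x e becomes B' → x e B'
Add B' → ε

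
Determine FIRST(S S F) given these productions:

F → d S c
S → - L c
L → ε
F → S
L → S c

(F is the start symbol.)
FIRST sets of the non-terminals involved (from the grammar, by fixed-point iteration):
  FIRST(S) = { '-' }

To compute FIRST(S S F), process the symbols left to right:
Symbol S is a non-terminal. Add FIRST(S) \ {ε} = { '-' }
S is not nullable (ε ∉ FIRST(S)), so stop here.
FIRST(S S F) = { '-' }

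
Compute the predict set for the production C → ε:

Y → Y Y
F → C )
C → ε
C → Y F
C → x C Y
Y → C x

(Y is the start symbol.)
PREDICT(C → ε) = (FIRST(RHS) \ {ε}) ∪ (FOLLOW(C) if ε ∈ FIRST(RHS), i.e. RHS ⇒* ε)
The right-hand side is ε (FIRST(ε) = { ε }), so the predict set is FOLLOW(C) = { ')', 'x' }
PREDICT(C → ε) = { ')', 'x' }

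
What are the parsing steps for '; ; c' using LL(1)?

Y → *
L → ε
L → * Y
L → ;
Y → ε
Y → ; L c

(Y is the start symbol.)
Stack is shown with the top on the left.

Stack    Input    Action
------------------------
Y $      ; ; c $  output Y → ; L c
; L c $  ; ; c $  match ';'
L c $    ; c $    output L → ;
; c $    ; c $    match ';'
c $      c $      match 'c'
$        $        accept

The string is accepted.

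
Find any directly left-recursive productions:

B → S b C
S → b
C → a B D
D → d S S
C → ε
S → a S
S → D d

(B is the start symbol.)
No direct left recursion

Direct left recursion occurs when N → N α for some non-terminal N (the right-hand side begins with the left-hand side itself).

B → S b C: starts with S
S → b: starts with b
C → a B D: starts with a
D → d S S: starts with d
C → ε: starts with ε
S → a S: starts with a
S → D d: starts with D

No direct left recursion found.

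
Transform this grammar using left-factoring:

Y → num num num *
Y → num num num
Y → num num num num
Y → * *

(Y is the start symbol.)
Y → num num num Y'
Y' → *
Y' → ε
Y' → num
Y → * *

Left-factoring transforms A → αβ₁ | αβ₂ into A → αA' and A' → β₁ | β₂
(α is the longest common prefix among the alternatives). Repeat until
no nonterminal has two alternatives with a common prefix.

Round 1: Y has alternatives sharing prefix 'num num num'. Introduce Y': Y → num num num Y'
  Add: Y' → *
  Add: Y' → ε
  Add: Y' → num

No remaining common prefixes — done.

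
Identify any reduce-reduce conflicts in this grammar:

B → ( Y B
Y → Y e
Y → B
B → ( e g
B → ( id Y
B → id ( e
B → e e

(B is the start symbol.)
No reduce-reduce conflicts

A reduce-reduce conflict occurs when an LR(0) state has two complete items [A → α .] and [B → β .] — both call for a reduction, and with no lookahead the parser cannot choose between them.

Augment with B' → B and build the canonical LR(0) collection (I0 = CLOSURE({[B' → . B]}), then GOTO on every symbol after a dot until no new states appear). It has 19 states:
  I0: { [B → . ( Y B], [B → . ( e g], [B → . ( id Y], [B → . e e], [B → . id ( e], [B' → . B] }  — shift
  I1: { [B → ( . Y B], [B → ( . e g], [B → ( . id Y], [B → . ( Y B], [B → . ( e g], [B → . ( id Y], [B → . e e], [B → . id ( e], [Y → . B], [Y → . Y e] }  — shift
  I2: { [B' → B .] }  — accept
  I3: { [B → e . e] }  — shift
  I4: { [B → id . ( e] }  — shift
  I5: { [B → id ( . e] }  — shift
  I6: { [B → id ( e .] }  — reduce
  I7: { [B → e e .] }  — reduce
  I8: { [Y → B .] }  — reduce
  I9: { [B → ( Y . B], [B → . ( Y B], [B → . ( e g], [B → . ( id Y], [B → . e e], [B → . id ( e], [Y → Y . e] }  — shift
  I10: { [B → ( e . g], [B → e . e] }  — shift
  I11: { [B → ( id . Y], [B → . ( Y B], [B → . ( e g], [B → . ( id Y], [B → . e e], [B → . id ( e], [B → id . ( e], [Y → . B], [Y → . Y e] }  — shift
  I12: { [B → ( . Y B], [B → ( . e g], [B → ( . id Y], [B → . ( Y B], [B → . ( e g], [B → . ( id Y], [B → . e e], [B → . id ( e], [B → id ( . e], [Y → . B], [Y → . Y e] }  — shift
  I13: { [B → ( id Y .], [Y → Y . e] }  — shift, reduce
  I14: { [Y → Y e .] }  — reduce
  I15: { [B → ( e . g], [B → e . e], [B → id ( e .] }  — shift, reduce
  I16: { [B → ( e g .] }  — reduce
  I17: { [B → ( Y B .] }  — reduce
  I18: { [B → e . e], [Y → Y e .] }  — shift, reduce

No state contains more than one complete item.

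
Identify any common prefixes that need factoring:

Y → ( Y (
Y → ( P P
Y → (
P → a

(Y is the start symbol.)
Yes, Y has productions with common prefix '('

Left-factoring is needed when two productions for the same non-terminal
share a common prefix on the right-hand side.

Productions for Y:
  Y → ( Y (
  Y → ( P P
  Y → (

Found common prefix '(' in productions for Y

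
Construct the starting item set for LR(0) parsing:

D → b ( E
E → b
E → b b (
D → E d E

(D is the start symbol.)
{ [D → . E d E], [D → . b ( E], [D' → . D], [E → . b b (], [E → . b] }

First, augment the grammar with D' → D
I₀ = CLOSURE({ [D' → . D] }):
  [D' → . D] has the dot before D: add [D → . b ( E], [D → . E d E]
  [D → . E d E] has the dot before E: add [E → . b], [E → . b b (]
No further items can be added.

I₀ = { [D → . E d E], [D → . b ( E], [D' → . D], [E → . b b (], [E → . b] }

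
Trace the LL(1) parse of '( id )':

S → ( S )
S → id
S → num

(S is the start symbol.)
LL(1) parsing maintains a stack (initially the start symbol over $) and the input. At each step: if the stack top is a terminal, match it against the current input token; if it is a non-terminal N, replace it with the RHS of M[N, lookahead] (the unique production whose predict set contains the lookahead).

Stack is shown with the top on the left.

Stack    Input     Action
-------------------------
S $      ( id ) $  output S → ( S )
( S ) $  ( id ) $  match '('
S ) $    id ) $    output S → id
id ) $   id ) $    match 'id'
) $      ) $       match ')'
$        $         accept

The string is accepted.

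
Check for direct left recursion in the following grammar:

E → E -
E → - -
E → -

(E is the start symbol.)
Yes, E is left-recursive

Direct left recursion occurs when N → N α for some non-terminal N (the right-hand side begins with the left-hand side itself).

E → E -: LEFT RECURSIVE (starts with E)
E → - -: starts with '-'
E → -: starts with '-'

The grammar has direct left recursion on: E.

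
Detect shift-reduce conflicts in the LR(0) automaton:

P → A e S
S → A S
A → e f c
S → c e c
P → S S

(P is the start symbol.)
A shift-reduce conflict occurs when an LR(0) state has both:
  - a complete (reduce) item [A → α .] (dot at the end), and
  - a shift item [B → β . c γ] (dot before a terminal).

Augment with P' → P and build the canonical LR(0) collection (I0 = CLOSURE({[P' → . P]}), then GOTO on every symbol after a dot until no new states appear). It has 15 states:
  I0: { [A → . e f c], [P → . A e S], [P → . S S], [P' → . P], [S → . A S], [S → . c e c] }  — shift
  I1: { [A → . e f c], [P → A . e S], [S → . A S], [S → . c e c], [S → A . S] }  — shift
  I2: { [P' → P .] }  — accept
  I3: { [A → . e f c], [P → S . S], [S → . A S], [S → . c e c] }  — shift
  I4: { [S → c . e c] }  — shift
  I5: { [A → e . f c] }  — shift
  I6: { [A → e f . c] }  — shift
  I7: { [A → e f c .] }  — reduce
  I8: { [S → c e . c] }  — shift
  I9: { [S → c e c .] }  — reduce
  I10: { [A → . e f c], [S → . A S], [S → . c e c], [S → A . S] }  — shift
  I11: { [P → S S .] }  — reduce
  I12: { [S → A S .] }  — reduce
  I13: { [A → . e f c], [A → e . f c], [P → A e . S], [S → . A S], [S → . c e c] }  — shift
  I14: { [P → A e S .] }  — reduce

No state contains both a complete item and a shift item.

Answer: No shift-reduce conflicts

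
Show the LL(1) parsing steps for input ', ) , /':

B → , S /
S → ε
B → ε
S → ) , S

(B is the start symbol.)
Stack is shown with the top on the left.

Stack      Input      Action
----------------------------
B $        , ) , / $  output B → , S /
, S / $    , ) , / $  match ','
S / $      ) , / $    output S → ) , S
) , S / $  ) , / $    match ')'
, S / $    , / $      match ','
S / $      / $        output S → ε
/ $        / $        match '/'
$          $          accept

The string is accepted.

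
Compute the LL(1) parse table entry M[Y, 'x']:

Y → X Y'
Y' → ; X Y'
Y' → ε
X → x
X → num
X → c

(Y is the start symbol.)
To find M[Y, 'x'], we find productions for Y where 'x' is in the predict set (PREDICT(N → α) = (FIRST(α) \ {ε}) ∪ (FOLLOW(N) if α ⇒* ε)).

Relevant sets:
  FIRST(X) = { 'c', 'num', 'x' }

Y → X Y': PREDICT = { 'c', 'num', 'x' }
  'x' is in predict set, so this production goes in M[Y, 'x']

M[Y, 'x'] = Y → X Y'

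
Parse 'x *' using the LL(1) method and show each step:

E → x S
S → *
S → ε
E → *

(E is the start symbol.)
Stack is shown with the top on the left.

Stack  Input  Action
--------------------
E $    x * $  output E → x S
x S $  x * $  match 'x'
S $    * $    output S → *
* $    * $    match '*'
$      $      accept

The string is accepted.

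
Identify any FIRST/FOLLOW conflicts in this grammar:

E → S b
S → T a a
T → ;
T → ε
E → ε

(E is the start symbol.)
No FIRST/FOLLOW conflicts.

Nullable non-terminals: E, T.
FIRST sets used below: FIRST(S) = { ';', 'a' }

E: nullable alternative(s) E → ε; FOLLOW(E) = { $ }
  E → S b: FIRST \ {ε} = { ';', 'a' } — disjoint from FOLLOW(E)
  E → ε: FIRST \ {ε} = { } — this is the only nullable alternative, skip

T: nullable alternative(s) T → ε; FOLLOW(T) = { 'a' }
  T → ;: FIRST \ {ε} = { ';' } — disjoint from FOLLOW(T)
  T → ε: FIRST \ {ε} = { } — this is the only nullable alternative, skip

S has no nullable alternative, so no FIRST/FOLLOW check is needed there.

No FIRST/FOLLOW conflicts found.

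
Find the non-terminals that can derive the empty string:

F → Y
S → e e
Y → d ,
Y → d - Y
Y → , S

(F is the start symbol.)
A non-terminal is nullable if it can derive ε (the empty string): either it has an ε-production, or it has a production whose right-hand side consists entirely of nullable non-terminals.

There are no ε-productions, so no non-terminal can derive ε.
No non-terminals are nullable.

Answer: None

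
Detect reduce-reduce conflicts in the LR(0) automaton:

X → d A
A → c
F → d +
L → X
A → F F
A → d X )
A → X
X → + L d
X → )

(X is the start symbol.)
No reduce-reduce conflicts

Augment with X' → X and build the canonical LR(0) collection (I0 = CLOSURE({[X' → . X]}), then GOTO on every symbol after a dot until no new states appear). It has 19 states:
  I0: { [X → . )], [X → . + L d], [X → . d A], [X' → . X] }  — shift
  I1: { [X → ) .] }  — reduce
  I2: { [L → . X], [X → + . L d], [X → . )], [X → . + L d], [X → . d A] }  — shift
  I3: { [X' → X .] }  — accept
  I4: { [A → . F F], [A → . X], [A → . c], [A → . d X )], [F → . d +], [X → . )], [X → . + L d], [X → . d A], [X → d . A] }  — shift
  I5: { [X → d A .] }  — reduce
  I6: { [A → F . F], [F → . d +] }  — shift
  I7: { [A → X .] }  — reduce
  I8: { [A → c .] }  — reduce
  I9: { [A → . F F], [A → . X], [A → . c], [A → . d X )], [A → d . X )], [F → . d +], [F → d . +], [X → . )], [X → . + L d], [X → . d A], [X → d . A] }  — shift
  I10: { [F → d + .], [L → . X], [X → + . L d], [X → . )], [X → . + L d], [X → . d A] }  — shift, reduce
  I11: { [A → X .], [A → d X . )] }  — shift, reduce
  I12: { [A → d X ) .] }  — reduce
  I13: { [X → + L . d] }  — shift
  I14: { [L → X .] }  — reduce
  I15: { [X → + L d .] }  — reduce
  I16: { [A → F F .] }  — reduce
  I17: { [F → d . +] }  — shift
  I18: { [F → d + .] }  — reduce

No state contains more than one complete item.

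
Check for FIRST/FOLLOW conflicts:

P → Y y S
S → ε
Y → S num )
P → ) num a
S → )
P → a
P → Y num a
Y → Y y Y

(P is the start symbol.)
A FIRST/FOLLOW conflict occurs when a non-terminal N has a nullable alternative N → β (β ⇒* ε) and another alternative N → α with FIRST(α) ∩ FOLLOW(N) ≠ ∅: on such a lookahead the parser cannot decide between expanding α and letting N vanish via β.

Nullable non-terminals: S.

S: nullable alternative(s) S → ε; FOLLOW(S) = { $, 'num' }
  S → ε: FIRST \ {ε} = { } — this is the only nullable alternative, skip
  S → ): FIRST \ {ε} = { ')' } — disjoint from FOLLOW(S)

P, Y have no nullable alternative, so no FIRST/FOLLOW check is needed there.

No FIRST/FOLLOW conflicts found.

Answer: No FIRST/FOLLOW conflicts.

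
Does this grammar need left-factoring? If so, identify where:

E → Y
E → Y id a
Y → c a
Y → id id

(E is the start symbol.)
Left-factoring is needed when two productions for the same non-terminal
share a common prefix on the right-hand side.

Productions for E:
  E → Y
  E → Y id a
Productions for Y:
  Y → c a
  Y → id id

Found common prefix 'Y' in productions for E

Answer: Yes, E has productions with common prefix 'Y'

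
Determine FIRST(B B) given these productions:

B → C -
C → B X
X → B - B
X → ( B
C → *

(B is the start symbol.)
FIRST sets of the non-terminals involved (from the grammar, by fixed-point iteration):
  FIRST(B) = { '*' }

To compute FIRST(B B), process the symbols left to right:
Symbol B is a non-terminal. Add FIRST(B) \ {ε} = { '*' }
B is not nullable (ε ∉ FIRST(B)), so stop here.
FIRST(B B) = { '*' }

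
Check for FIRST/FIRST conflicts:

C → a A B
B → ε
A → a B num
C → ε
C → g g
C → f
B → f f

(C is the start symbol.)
Productions for C:
  C → a A B: FIRST = { 'a' }
  C → ε: FIRST = { ε }
  C → g g: FIRST = { 'g' }
  C → f: FIRST = { 'f' }
Productions for B:
  B → ε: FIRST = { ε }
  B → f f: FIRST = { 'f' }
A has only one production, so no FIRST/FIRST conflict is possible there.

All alternatives of each non-terminal have pairwise disjoint FIRST sets.

Answer: No FIRST/FIRST conflicts.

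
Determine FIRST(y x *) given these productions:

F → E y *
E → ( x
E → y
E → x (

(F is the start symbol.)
{ 'y' }

To compute FIRST(y x *), process the symbols left to right:
Symbol y is a terminal. Add 'y' and stop.
FIRST(y x *) = { 'y' }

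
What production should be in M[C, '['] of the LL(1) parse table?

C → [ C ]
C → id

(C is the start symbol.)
C → [ C ]

To find M[C, '['], we find productions for C where '[' is in the predict set (PREDICT(N → α) = (FIRST(α) \ {ε}) ∪ (FOLLOW(N) if α ⇒* ε)).

C → [ C ]: PREDICT = { '[' }
  '[' is in predict set, so this production goes in M[C, '[']
C → id: PREDICT = { 'id' }

M[C, '['] = C → [ C ]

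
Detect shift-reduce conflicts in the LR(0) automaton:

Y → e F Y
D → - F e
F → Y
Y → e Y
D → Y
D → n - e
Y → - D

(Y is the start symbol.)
No shift-reduce conflicts

A shift-reduce conflict occurs when an LR(0) state has both:
  - a complete (reduce) item [A → α .] (dot at the end), and
  - a shift item [B → β . c γ] (dot before a terminal).

Augment with Y' → Y and build the canonical LR(0) collection (I0 = CLOSURE({[Y' → . Y]}), then GOTO on every symbol after a dot until no new states appear). It has 16 states:
  I0: { [Y → . - D], [Y → . e F Y], [Y → . e Y], [Y' → . Y] }  — shift
  I1: { [D → . - F e], [D → . Y], [D → . n - e], [Y → - . D], [Y → . - D], [Y → . e F Y], [Y → . e Y] }  — shift
  I2: { [Y' → Y .] }  — accept
  I3: { [F → . Y], [Y → . - D], [Y → . e F Y], [Y → . e Y], [Y → e . F Y], [Y → e . Y] }  — shift
  I4: { [Y → . - D], [Y → . e F Y], [Y → . e Y], [Y → e F . Y] }  — shift
  I5: { [F → Y .], [Y → e Y .] }  — 2 reduces
  I6: { [Y → e F Y .] }  — reduce
  I7: { [D → - . F e], [D → . - F e], [D → . Y], [D → . n - e], [F → . Y], [Y → - . D], [Y → . - D], [Y → . e F Y], [Y → . e Y] }  — shift
  I8: { [Y → - D .] }  — reduce
  I9: { [D → Y .] }  — reduce
  I10: { [D → n . - e] }  — shift
  I11: { [D → n - . e] }  — shift
  I12: { [D → n - e .] }  — reduce
  I13: { [D → - F . e] }  — shift
  I14: { [D → Y .], [F → Y .] }  — 2 reduces
  I15: { [D → - F e .] }  — reduce

No state contains both a complete item and a shift item.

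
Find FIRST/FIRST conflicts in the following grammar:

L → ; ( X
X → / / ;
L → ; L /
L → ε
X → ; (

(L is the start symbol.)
A FIRST/FIRST conflict occurs when two productions N → α and N → β for the same non-terminal have FIRST(α) ∩ FIRST(β) ≠ ∅ (with ε ∈ FIRST of a nullable right-hand side, so two nullable alternatives also conflict).

Productions for L:
  L → ; ( X: FIRST = { ';' }
  L → ; L /: FIRST = { ';' }
  L → ε: FIRST = { ε }
Productions for X:
  X → / / ;: FIRST = { '/' }
  X → ; (: FIRST = { ';' }

Conflict for L: L → ; ( X and L → ; L /
  Overlap: { ';' }

Answer: Yes. L → ';' '(' X / L → ';' L '/' on { ';' }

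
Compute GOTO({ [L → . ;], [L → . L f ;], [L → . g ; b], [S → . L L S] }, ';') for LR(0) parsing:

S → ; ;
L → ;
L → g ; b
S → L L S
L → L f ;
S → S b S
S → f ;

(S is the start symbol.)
{ [L → ; .] }

GOTO(I, ';') = CLOSURE({ [A → αX.β] : [A → α.Xβ] ∈ I, X = ';' })

Items with dot before ';', with the dot advanced:
  [L → . ;] → [L → ; .]
Closure adds nothing (no advanced item has the dot before a non-terminal).

GOTO = { [L → ; .] }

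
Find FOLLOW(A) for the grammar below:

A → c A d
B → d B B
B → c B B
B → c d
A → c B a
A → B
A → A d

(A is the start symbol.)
{ $, 'd' }

To compute FOLLOW(A), find every occurrence of A on a right-hand side N → α A β: add FIRST(β) \ {ε}, and if β is empty or nullable also add FOLLOW(N). Iterate to a fixed point.

A is the start symbol, so $ ∈ FOLLOW(A).
In A → c A d: A is followed by d, add FIRST(d) \ {ε} = { 'd' }
In A → A d: A is followed by d, add FIRST(d) \ {ε} = { 'd' }

Taking the union: FOLLOW(A) = { $, 'd' }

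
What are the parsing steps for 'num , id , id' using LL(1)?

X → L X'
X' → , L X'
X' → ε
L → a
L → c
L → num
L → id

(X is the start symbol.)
LL(1) parsing maintains a stack (initially the start symbol over $) and the input. At each step: if the stack top is a terminal, match it against the current input token; if it is a non-terminal N, replace it with the RHS of M[N, lookahead] (the unique production whose predict set contains the lookahead).

Stack is shown with the top on the left.

Stack     Input            Action
---------------------------------
X $       num , id , id $  output X → L X'
L X' $    num , id , id $  output L → num
num X' $  num , id , id $  match 'num'
X' $      , id , id $      output X' → , L X'
, L X' $  , id , id $      match ','
L X' $    id , id $        output L → id
id X' $   id , id $        match 'id'
X' $      , id $           output X' → , L X'
, L X' $  , id $           match ','
L X' $    id $             output L → id
id X' $   id $             match 'id'
X' $      $                output X' → ε
$         $                accept

The string is accepted.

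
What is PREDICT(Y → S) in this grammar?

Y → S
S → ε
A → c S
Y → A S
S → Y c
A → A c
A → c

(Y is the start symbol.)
PREDICT(Y → S) = (FIRST(RHS) \ {ε}) ∪ (FOLLOW(Y) if ε ∈ FIRST(RHS), i.e. RHS ⇒* ε)
FIRST(S) = { 'c', ε }
FIRST(S) = { 'c', ε }
ε ∈ FIRST(S) (the right-hand side is nullable), so add FOLLOW(Y) = { $, 'c' }
PREDICT(Y → S) = { $, 'c' }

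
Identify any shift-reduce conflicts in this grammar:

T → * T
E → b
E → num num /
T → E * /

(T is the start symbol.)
No shift-reduce conflicts

A shift-reduce conflict occurs when an LR(0) state has both:
  - a complete (reduce) item [A → α .] (dot at the end), and
  - a shift item [B → β . c γ] (dot before a terminal).

Augment with T' → T and build the canonical LR(0) collection (I0 = CLOSURE({[T' → . T]}), then GOTO on every symbol after a dot until no new states appear). It has 11 states:
  I0: { [E → . b], [E → . num num /], [T → . * T], [T → . E * /], [T' → . T] }  — shift
  I1: { [E → . b], [E → . num num /], [T → * . T], [T → . * T], [T → . E * /] }  — shift
  I2: { [T → E . * /] }  — shift
  I3: { [T' → T .] }  — accept
  I4: { [E → b .] }  — reduce
  I5: { [E → num . num /] }  — shift
  I6: { [E → num num . /] }  — shift
  I7: { [E → num num / .] }  — reduce
  I8: { [T → E * . /] }  — shift
  I9: { [T → E * / .] }  — reduce
  I10: { [T → * T .] }  — reduce

No state contains both a complete item and a shift item.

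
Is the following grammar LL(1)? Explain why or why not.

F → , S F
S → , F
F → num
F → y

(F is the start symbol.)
A grammar is LL(1) if for each non-terminal N with multiple productions, the predict sets of those productions are pairwise disjoint, where PREDICT(N → α) = (FIRST(α) \ {ε}) ∪ (FOLLOW(N) if α ⇒* ε).

For F:
  PREDICT(F → ',' S F) = { ',' }
  PREDICT(F → num) = { 'num' }
  PREDICT(F → y) = { 'y' }
S has a single production, so nothing to check there.

All predict sets are disjoint. The grammar IS LL(1).

Answer: Yes, the grammar is LL(1).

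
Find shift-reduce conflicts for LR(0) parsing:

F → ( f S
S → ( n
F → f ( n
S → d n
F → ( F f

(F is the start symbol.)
Augment with F' → F and build the canonical LR(0) collection (I0 = CLOSURE({[F' → . F]}), then GOTO on every symbol after a dot until no new states appear). It has 14 states:
  I0: { [F → . ( F f], [F → . ( f S], [F → . f ( n], [F' → . F] }  — shift
  I1: { [F → ( . F f], [F → ( . f S], [F → . ( F f], [F → . ( f S], [F → . f ( n] }  — shift
  I2: { [F' → F .] }  — accept
  I3: { [F → f . ( n] }  — shift
  I4: { [F → f ( . n] }  — shift
  I5: { [F → f ( n .] }  — reduce
  I6: { [F → ( F . f] }  — shift
  I7: { [F → ( f . S], [F → f . ( n], [S → . ( n], [S → . d n] }  — shift
  I8: { [F → f ( . n], [S → ( . n] }  — shift
  I9: { [F → ( f S .] }  — reduce
  I10: { [S → d . n] }  — shift
  I11: { [S → d n .] }  — reduce
  I12: { [F → f ( n .], [S → ( n .] }  — 2 reduces
  I13: { [F → ( F f .] }  — reduce

No state contains both a complete item and a shift item.

Answer: No shift-reduce conflicts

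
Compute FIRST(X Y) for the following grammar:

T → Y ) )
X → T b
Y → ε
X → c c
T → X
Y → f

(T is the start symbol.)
{ ')', 'c', 'f' }

FIRST sets of the non-terminals involved (from the grammar, by fixed-point iteration):
  FIRST(X) = { ')', 'c', 'f' }

To compute FIRST(X Y), process the symbols left to right:
Symbol X is a non-terminal. Add FIRST(X) \ {ε} = { ')', 'c', 'f' }
X is not nullable (ε ∉ FIRST(X)), so stop here.
FIRST(X Y) = { ')', 'c', 'f' }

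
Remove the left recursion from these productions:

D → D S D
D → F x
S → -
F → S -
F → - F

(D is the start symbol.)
D → F x D'
D' → S D D'
D' → ε
S → -
F → S -
F → - F

D is directly left-recursive. The standard transformation for
  A → A α₁ | ... | A α_m | β₁ | ... | β_n
is
  A  → β₁ A' | ... | β_n A'
  A' → α₁ A' | ... | α_m A' | ε

D → F x becomes D → F x D'
D → D S D becomes D' → S D D'
Add D' → ε

Productions for other non-terminals are unchanged:
  S → -
  F → S -
  F → - F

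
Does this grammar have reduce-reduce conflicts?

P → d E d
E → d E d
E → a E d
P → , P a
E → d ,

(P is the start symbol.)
A reduce-reduce conflict occurs when an LR(0) state has two complete items [A → α .] and [B → β .] — both call for a reduction, and with no lookahead the parser cannot choose between them.

Augment with P' → P and build the canonical LR(0) collection (I0 = CLOSURE({[P' → . P]}), then GOTO on every symbol after a dot until no new states appear). It has 15 states:
  I0: { [P → . , P a], [P → . d E d], [P' → . P] }  — shift
  I1: { [P → , . P a], [P → . , P a], [P → . d E d] }  — shift
  I2: { [P' → P .] }  — accept
  I3: { [E → . a E d], [E → . d ,], [E → . d E d], [P → d . E d] }  — shift
  I4: { [P → d E . d] }  — shift
  I5: { [E → . a E d], [E → . d ,], [E → . d E d], [E → a . E d] }  — shift
  I6: { [E → . a E d], [E → . d ,], [E → . d E d], [E → d . ,], [E → d . E d] }  — shift
  I7: { [E → d , .] }  — reduce
  I8: { [E → d E . d] }  — shift
  I9: { [E → d E d .] }  — reduce
  I10: { [E → a E . d] }  — shift
  I11: { [E → a E d .] }  — reduce
  I12: { [P → d E d .] }  — reduce
  I13: { [P → , P . a] }  — shift
  I14: { [P → , P a .] }  — reduce

No state contains more than one complete item.

Answer: No reduce-reduce conflicts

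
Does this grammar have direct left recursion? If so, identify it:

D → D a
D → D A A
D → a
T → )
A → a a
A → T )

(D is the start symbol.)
Yes, D is left-recursive

D → D a: LEFT RECURSIVE (starts with D)
D → D A A: LEFT RECURSIVE (starts with D)
D → a: starts with a
T → ): starts with ')'
A → a a: starts with a
A → T ): starts with T

The grammar has direct left recursion on: D.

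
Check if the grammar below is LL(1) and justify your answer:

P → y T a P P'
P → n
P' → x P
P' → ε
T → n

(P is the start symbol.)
Relevant sets:
  FOLLOW(P') = { $, 'x' }

For P:
  PREDICT(P → y T a P P') = { 'y' }
  PREDICT(P → n) = { 'n' }
For P':
  PREDICT(P' → x P) = { 'x' }
  PREDICT(P' → ε) = { $, 'x' }
T has a single production, so nothing to check there.

Conflict found: Predict set conflict for P': { 'x' }
The grammar is NOT LL(1).

Answer: No. Predict set conflict for P': { 'x' }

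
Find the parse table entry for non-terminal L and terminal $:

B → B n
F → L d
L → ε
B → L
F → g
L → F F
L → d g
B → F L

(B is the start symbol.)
To find M[L, $], we find productions for L where $ is in the predict set (PREDICT(N → α) = (FIRST(α) \ {ε}) ∪ (FOLLOW(N) if α ⇒* ε)).

Relevant sets:
  FIRST(F) = { 'd', 'g' }
  FOLLOW(L) = { $, 'd', 'n' }

L → ε: PREDICT = { $, 'd', 'n' }
  $ is in predict set, so this production goes in M[L, $]
L → F F: PREDICT = { 'd', 'g' }
L → d g: PREDICT = { 'd' }

M[L, $] = L → ε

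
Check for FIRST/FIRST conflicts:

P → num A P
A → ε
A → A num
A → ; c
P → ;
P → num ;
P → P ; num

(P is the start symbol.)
A FIRST/FIRST conflict occurs when two productions N → α and N → β for the same non-terminal have FIRST(α) ∩ FIRST(β) ≠ ∅ (with ε ∈ FIRST of a nullable right-hand side, so two nullable alternatives also conflict).

FIRST sets of the non-terminals at (or reachable through a nullable prefix from) the front of some alternative:
  FIRST(P) = { ';', 'num' }
  FIRST(A) = { ';', 'num', ε }

Productions for P:
  P → num A P: FIRST = { 'num' }
  P → ;: FIRST = { ';' }
  P → num ;: FIRST = { 'num' }
  P → P ; num: FIRST = { ';', 'num' }
Productions for A:
  A → ε: FIRST = { ε }
  A → A num: FIRST = { ';', 'num' }
  A → ; c: FIRST = { ';' }

Conflict for P: P → num A P and P → num ;
  Overlap: { 'num' }
Conflict for P: P → num A P and P → P ; num
  Overlap: { 'num' }
Conflict for P: P → ; and P → P ; num
  Overlap: { ';' }
Conflict for P: P → num ; and P → P ; num
  Overlap: { 'num' }
Conflict for A: A → A num and A → ; c
  Overlap: { ';' }

Answer: Yes. P → num A P / P → num ';' on { 'num' }; P → num A P / P → P ';' num on { 'num' }; P → ';' / P → P ';' num on { ';' }; P → num ';' / P → P ';' num on { 'num' }; A → A num / A → ';' c on { ';' }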